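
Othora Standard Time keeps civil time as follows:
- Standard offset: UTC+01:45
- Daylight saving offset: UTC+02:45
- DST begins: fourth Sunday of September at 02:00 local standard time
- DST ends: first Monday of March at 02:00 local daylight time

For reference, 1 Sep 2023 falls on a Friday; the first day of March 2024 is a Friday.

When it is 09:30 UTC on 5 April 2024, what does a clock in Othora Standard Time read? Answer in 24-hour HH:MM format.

1 September 2023 is a Friday, so the first Sunday is September 3 and the fourth is September 24.
1 March 2024 is a Friday, so the first Monday is March 4.
At the standard offset (UTC+01:45), 09:30 UTC + 1h45m = 11:15 Othora Standard Time standard time.
The standard-time date in Othora Standard Time, 5 April 2024, is outside the daylight-saving period (24 September 2023 – 4 March 2024), so Othora Standard Time is on standard time, UTC+01:45.
09:30 UTC + 1h45m = 11:15 local.

11:15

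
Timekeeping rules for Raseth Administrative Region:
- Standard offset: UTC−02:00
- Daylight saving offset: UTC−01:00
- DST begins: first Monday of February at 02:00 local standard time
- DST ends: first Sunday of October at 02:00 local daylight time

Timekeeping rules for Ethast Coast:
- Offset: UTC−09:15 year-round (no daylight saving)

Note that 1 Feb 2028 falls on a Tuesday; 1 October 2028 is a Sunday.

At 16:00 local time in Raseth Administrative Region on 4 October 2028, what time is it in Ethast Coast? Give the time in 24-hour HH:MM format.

08:45

1 February 2028 is a Tuesday, so the first Monday is February 7.
1 October 2028 is a Sunday, so the first Sunday is October 1.
4 October 2028 does not fall between 7 February and 1 October, so daylight saving is not in effect and Raseth Administrative Region is at UTC−02:00.
16:00 Raseth Administrative Region + 2h = 18:00 UTC.
Ethast Coast has no daylight saving, so its offset is UTC−09:15 year-round.
18:00 UTC − 9h15m = 08:45 Ethast Coast.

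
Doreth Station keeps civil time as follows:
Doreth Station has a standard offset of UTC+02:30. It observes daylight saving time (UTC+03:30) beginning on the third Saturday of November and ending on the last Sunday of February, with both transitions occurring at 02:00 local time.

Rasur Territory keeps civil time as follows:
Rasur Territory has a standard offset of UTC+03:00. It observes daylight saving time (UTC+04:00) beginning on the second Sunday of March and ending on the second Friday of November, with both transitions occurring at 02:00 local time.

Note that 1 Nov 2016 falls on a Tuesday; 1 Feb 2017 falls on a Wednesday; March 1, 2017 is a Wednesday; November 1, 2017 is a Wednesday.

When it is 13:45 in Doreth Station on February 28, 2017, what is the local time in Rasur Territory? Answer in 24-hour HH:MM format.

14:15

1 November 2016 is a Tuesday, so the first Saturday is November 5 and the third is November 19.
1 February 2017 is a Wednesday, so Sundays fall on 5, 12, 19, 26; the last is February 26.
Daylight saving runs 19 November 2016 – 26 February 2017; February 28, 2017 is outside that window, so Doreth Station is on standard time at UTC+02:30.
13:45 Doreth Station − 2h30m = 11:15 UTC.
1 March 2017 is a Wednesday, so the first Sunday is March 5 and the second is March 12.
1 November 2017 is a Wednesday, so the first Friday is November 3 and the second is November 10.
At the standard offset (UTC+03:00), 11:15 UTC + 3h = 14:15 Rasur Territory standard time.
The standard-time date in Rasur Territory, February 28, 2017, is outside the daylight-saving period (12 March – 10 November), so Rasur Territory is on standard time, UTC+03:00.
11:15 UTC + 3h = 14:15 Rasur Territory.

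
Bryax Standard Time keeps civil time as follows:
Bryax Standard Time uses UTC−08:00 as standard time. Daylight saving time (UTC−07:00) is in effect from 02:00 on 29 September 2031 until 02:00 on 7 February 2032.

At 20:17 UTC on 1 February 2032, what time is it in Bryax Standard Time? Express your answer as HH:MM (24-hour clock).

13:17

At the standard offset (UTC−08:00), 20:17 UTC − 8h = 12:17 Bryax Standard Time standard time.
The standard-time date in Bryax Standard Time, 1 February 2032, falls between 29 September 2031 and 7 February 2032, so daylight saving is in effect and Bryax Standard Time is at UTC−07:00.
20:17 UTC − 7h = 13:17 local.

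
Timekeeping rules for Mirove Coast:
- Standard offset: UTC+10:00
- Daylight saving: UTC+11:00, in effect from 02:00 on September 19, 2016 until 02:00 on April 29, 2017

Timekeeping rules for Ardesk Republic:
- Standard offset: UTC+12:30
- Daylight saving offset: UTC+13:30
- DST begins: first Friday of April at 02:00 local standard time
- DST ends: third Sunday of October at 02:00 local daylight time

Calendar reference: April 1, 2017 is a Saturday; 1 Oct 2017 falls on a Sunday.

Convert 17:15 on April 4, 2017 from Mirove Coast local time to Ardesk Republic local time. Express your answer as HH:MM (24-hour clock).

Daylight saving runs 19 September 2016 – 29 April 2017; April 4, 2017 is inside that window, so Mirove Coast is at UTC+11:00.
17:15 Mirove Coast − 11h = 06:15 UTC.
1 April 2017 is a Saturday, so the first Friday is April 7.
1 October 2017 is a Sunday, so the first Sunday is October 1 and the third is October 15.
At the standard offset (UTC+12:30), 06:15 UTC + 12h30m = 18:45 Ardesk Republic standard time.
Daylight saving runs 7 April – 15 October; the standard-time date in Ardesk Republic, April 4, 2017, is outside that window, so Ardesk Republic is on standard time at UTC+12:30.
06:15 UTC + 12h30m = 18:45 Ardesk Republic.

18:45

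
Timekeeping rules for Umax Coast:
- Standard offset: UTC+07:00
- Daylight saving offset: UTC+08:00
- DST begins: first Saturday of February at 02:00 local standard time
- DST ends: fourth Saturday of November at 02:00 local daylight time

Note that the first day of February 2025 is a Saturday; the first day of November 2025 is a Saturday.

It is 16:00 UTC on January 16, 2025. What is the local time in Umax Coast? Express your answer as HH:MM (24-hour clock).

23:00

1 February 2025 is a Saturday, so the first Saturday is February 1.
1 November 2025 is a Saturday, so the first Saturday is November 1 and the fourth is November 22.
At the standard offset (UTC+07:00), 16:00 UTC + 7h = 23:00 Umax Coast standard time.
Daylight saving runs 1 February – 22 November; the standard-time date in Umax Coast, January 16, 2025, is outside that window, so Umax Coast is on standard time at UTC+07:00.
16:00 UTC + 7h = 23:00 local.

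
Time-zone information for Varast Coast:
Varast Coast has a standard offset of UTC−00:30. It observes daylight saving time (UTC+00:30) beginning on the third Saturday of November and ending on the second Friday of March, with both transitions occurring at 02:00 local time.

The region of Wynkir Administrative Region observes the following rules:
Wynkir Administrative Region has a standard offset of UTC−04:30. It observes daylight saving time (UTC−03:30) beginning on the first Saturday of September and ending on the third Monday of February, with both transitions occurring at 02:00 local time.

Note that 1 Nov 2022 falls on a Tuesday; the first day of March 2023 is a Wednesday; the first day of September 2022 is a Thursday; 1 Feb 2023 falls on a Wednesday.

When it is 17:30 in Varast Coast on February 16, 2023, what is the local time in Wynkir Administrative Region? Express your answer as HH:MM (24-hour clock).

13:30

1 November 2022 is a Tuesday, so the first Saturday is November 5 and the third is November 19.
1 March 2023 is a Wednesday, so the first Friday is March 3 and the second is March 10.
Daylight saving runs 19 November 2022 – 10 March 2023; February 16, 2023 is inside that window, so Varast Coast is at UTC+00:30.
17:30 Varast Coast − 0h30m = 17:00 UTC.
1 September 2022 is a Thursday, so the first Saturday is September 3.
1 February 2023 is a Wednesday, so the first Monday is February 6 and the third is February 20.
At the standard offset (UTC−04:30), 17:00 UTC − 4h30m = 12:30 Wynkir Administrative Region standard time.
The standard-time date in Wynkir Administrative Region, February 16, 2023, falls between 3 September 2022 and 20 February 2023, so daylight saving is in effect and Wynkir Administrative Region is at UTC−03:30.
17:00 UTC − 3h30m = 13:30 Wynkir Administrative Region.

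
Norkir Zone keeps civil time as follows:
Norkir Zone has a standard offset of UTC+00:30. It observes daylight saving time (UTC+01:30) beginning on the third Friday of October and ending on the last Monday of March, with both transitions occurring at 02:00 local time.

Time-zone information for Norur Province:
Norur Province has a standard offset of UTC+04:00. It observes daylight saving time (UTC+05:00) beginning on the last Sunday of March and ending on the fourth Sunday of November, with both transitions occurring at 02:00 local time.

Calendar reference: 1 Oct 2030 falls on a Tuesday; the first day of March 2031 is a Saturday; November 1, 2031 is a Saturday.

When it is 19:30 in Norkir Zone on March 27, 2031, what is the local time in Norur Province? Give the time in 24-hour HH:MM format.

22:00

1 October 2030 is a Tuesday, so the first Friday is October 4 and the third is October 18.
1 March 2031 is a Saturday, so Mondays fall on 3, 10, 17, 24, 31; the last is March 31.
March 27, 2031 falls between 18 October 2030 and 31 March 2031, so daylight saving is in effect and Norkir Zone is at UTC+01:30.
19:30 Norkir Zone − 1h30m = 18:00 UTC.
1 March 2031 is a Saturday, so Sundays fall on 2, 9, 16, 23, 30; the last is March 30.
1 November 2031 is a Saturday, so the first Sunday is November 2 and the fourth is November 23.
At the standard offset (UTC+04:00), 18:00 UTC + 4h = 22:00 Norur Province standard time.
Daylight saving runs 30 March – 23 November; the standard-time date in Norur Province, March 27, 2031, is outside that window, so Norur Province is on standard time at UTC+04:00.
18:00 UTC + 4h = 22:00 Norur Province.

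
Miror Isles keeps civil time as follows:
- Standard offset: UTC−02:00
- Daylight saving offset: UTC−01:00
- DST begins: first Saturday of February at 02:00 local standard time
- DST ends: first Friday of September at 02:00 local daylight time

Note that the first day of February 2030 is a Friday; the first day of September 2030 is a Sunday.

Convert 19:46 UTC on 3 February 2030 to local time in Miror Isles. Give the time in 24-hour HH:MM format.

1 February 2030 is a Friday, so the first Saturday is February 2.
1 September 2030 is a Sunday, so the first Friday is September 6.
At the standard offset (UTC−02:00), 19:46 UTC − 2h = 17:46 Miror Isles standard time.
The standard-time date in Miror Isles, 3 February 2030, lies within the daylight-saving period (2 February – 6 September), so Miror Isles is on daylight time, UTC−01:00.
19:46 UTC − 1h = 18:46 local.

18:46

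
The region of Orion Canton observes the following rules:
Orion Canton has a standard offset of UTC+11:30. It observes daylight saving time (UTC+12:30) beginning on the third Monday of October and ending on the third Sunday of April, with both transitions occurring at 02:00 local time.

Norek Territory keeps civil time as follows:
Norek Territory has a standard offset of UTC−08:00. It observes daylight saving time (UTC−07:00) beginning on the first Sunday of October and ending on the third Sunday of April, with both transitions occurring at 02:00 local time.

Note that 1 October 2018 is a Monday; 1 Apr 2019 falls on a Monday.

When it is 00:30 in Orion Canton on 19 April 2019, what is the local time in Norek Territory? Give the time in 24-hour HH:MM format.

05:00

1 October 2018 is a Monday, so the first Monday is October 1 and the third is October 15.
1 April 2019 is a Monday, so the first Sunday is April 7 and the third is April 21.
Daylight saving runs 15 October 2018 – 21 April 2019; 19 April 2019 is inside that window, so Orion Canton is at UTC+12:30.
00:30 Orion Canton − 12h30m = 12:00 UTC (rolling into the previous day, 18 April 2019).
1 October 2018 is a Monday, so the first Sunday is October 7.
1 April 2019 is a Monday, so the first Sunday is April 7 and the third is April 21.
At the standard offset (UTC−08:00), 12:00 UTC − 8h = 04:00 Norek Territory standard time.
The standard-time date in Norek Territory, 18 April 2019, lies within the daylight-saving period (7 October 2018 – 21 April 2019), so Norek Territory is on daylight time, UTC−07:00.
12:00 UTC − 7h = 05:00 Norek Territory.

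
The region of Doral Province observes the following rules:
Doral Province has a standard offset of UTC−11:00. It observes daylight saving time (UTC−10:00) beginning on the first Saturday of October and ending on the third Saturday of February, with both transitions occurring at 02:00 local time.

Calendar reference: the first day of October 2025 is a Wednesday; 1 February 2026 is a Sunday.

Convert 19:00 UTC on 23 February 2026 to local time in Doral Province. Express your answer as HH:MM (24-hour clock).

1 October 2025 is a Wednesday, so the first Saturday is October 4.
1 February 2026 is a Sunday, so the first Saturday is February 7 and the third is February 21.
At the standard offset (UTC−11:00), 19:00 UTC − 11h = 08:00 Doral Province standard time.
Daylight saving runs 4 October 2025 – 21 February 2026; the standard-time date in Doral Province, 23 February 2026, is outside that window, so Doral Province is on standard time at UTC−11:00.
19:00 UTC − 11h = 08:00 local.

08:00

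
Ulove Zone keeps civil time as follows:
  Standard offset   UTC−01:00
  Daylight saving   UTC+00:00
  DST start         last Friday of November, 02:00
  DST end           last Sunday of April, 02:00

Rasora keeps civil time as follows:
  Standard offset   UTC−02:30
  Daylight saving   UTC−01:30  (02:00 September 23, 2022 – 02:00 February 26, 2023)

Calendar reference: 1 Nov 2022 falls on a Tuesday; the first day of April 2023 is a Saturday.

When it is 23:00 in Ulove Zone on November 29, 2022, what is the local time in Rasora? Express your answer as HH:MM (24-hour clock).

1 November 2022 is a Tuesday, so Fridays fall on 4, 11, 18, 25; the last is November 25.
1 April 2023 is a Saturday, so Sundays fall on 2, 9, 16, 23, 30; the last is April 30.
November 29, 2022 lies within the daylight-saving period (25 November 2022 – 30 April 2023), so Ulove Zone is on daylight time, UTC+00:00.
23:00 Ulove Zone − 0h = 23:00 UTC.
At the standard offset (UTC−02:30), 23:00 UTC − 2h30m = 20:30 Rasora standard time.
The standard-time date in Rasora, November 29, 2022, lies within the daylight-saving period (23 September 2022 – 26 February 2023), so Rasora is on daylight time, UTC−01:30.
23:00 UTC − 1h30m = 21:30 Rasora.

21:30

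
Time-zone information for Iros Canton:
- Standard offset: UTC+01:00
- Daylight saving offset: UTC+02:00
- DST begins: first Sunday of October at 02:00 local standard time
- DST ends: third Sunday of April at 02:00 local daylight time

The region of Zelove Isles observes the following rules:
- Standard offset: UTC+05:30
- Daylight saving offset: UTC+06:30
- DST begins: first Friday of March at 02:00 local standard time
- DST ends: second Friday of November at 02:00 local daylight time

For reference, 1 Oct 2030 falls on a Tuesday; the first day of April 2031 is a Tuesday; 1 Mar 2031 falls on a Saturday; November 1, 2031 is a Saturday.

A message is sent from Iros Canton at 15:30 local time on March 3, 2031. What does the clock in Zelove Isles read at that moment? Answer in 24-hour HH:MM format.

19:00

1 October 2030 is a Tuesday, so the first Sunday is October 6.
1 April 2031 is a Tuesday, so the first Sunday is April 6 and the third is April 20.
March 3, 2031 falls between 6 October 2030 and 20 April 2031, so daylight saving is in effect and Iros Canton is at UTC+02:00.
15:30 Iros Canton − 2h = 13:30 UTC.
1 March 2031 is a Saturday, so the first Friday is March 7.
1 November 2031 is a Saturday, so the first Friday is November 7 and the second is November 14.
At the standard offset (UTC+05:30), 13:30 UTC + 5h30m = 19:00 Zelove Isles standard time.
The standard-time date in Zelove Isles, March 3, 2031, does not fall between 7 March and 14 November, so daylight saving is not in effect and Zelove Isles is at UTC+05:30.
13:30 UTC + 5h30m = 19:00 Zelove Isles.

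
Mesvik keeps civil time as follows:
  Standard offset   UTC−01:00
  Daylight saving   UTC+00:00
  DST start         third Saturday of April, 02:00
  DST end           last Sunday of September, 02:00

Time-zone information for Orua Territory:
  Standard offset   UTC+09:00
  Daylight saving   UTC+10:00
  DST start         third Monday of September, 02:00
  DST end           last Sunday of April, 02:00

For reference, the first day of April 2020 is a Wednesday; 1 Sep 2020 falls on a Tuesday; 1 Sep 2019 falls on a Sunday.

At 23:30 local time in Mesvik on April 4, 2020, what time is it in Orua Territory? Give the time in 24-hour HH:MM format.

10:30

1 April 2020 is a Wednesday, so the first Saturday is April 4 and the third is April 18.
1 September 2020 is a Tuesday, so Sundays fall on 6, 13, 20, 27; the last is September 27.
Daylight saving runs 18 April – 27 September; April 4, 2020 is outside that window, so Mesvik is on standard time at UTC−01:00.
23:30 Mesvik + 1h = 00:30 UTC (rolling into the next day, 5 April 2020).
1 September 2019 is a Sunday, so the first Monday is September 2 and the third is September 16.
1 April 2020 is a Wednesday, so Sundays fall on 5, 12, 19, 26; the last is April 26.
At the standard offset (UTC+09:00), 00:30 UTC + 9h = 09:30 Orua Territory standard time.
Daylight saving runs 16 September 2019 – 26 April 2020; the standard-time date in Orua Territory, April 5, 2020, is inside that window, so Orua Territory is at UTC+10:00.
00:30 UTC + 10h = 10:30 Orua Territory.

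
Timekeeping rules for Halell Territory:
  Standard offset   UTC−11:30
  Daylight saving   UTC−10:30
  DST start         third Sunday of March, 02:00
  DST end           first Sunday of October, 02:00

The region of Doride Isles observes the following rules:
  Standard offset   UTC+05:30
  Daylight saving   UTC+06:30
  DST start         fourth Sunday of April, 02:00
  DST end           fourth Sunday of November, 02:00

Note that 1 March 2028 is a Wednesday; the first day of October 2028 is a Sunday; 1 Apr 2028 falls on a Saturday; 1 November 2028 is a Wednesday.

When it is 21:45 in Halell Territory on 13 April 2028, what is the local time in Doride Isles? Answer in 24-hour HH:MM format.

13:45

1 March 2028 is a Wednesday, so the first Sunday is March 5 and the third is March 19.
1 October 2028 is a Sunday, so the first Sunday is October 1.
13 April 2028 falls between 19 March and 1 October, so daylight saving is in effect and Halell Territory is at UTC−10:30.
21:45 Halell Territory + 10h30m = 08:15 UTC (rolling into the next day, 14 April 2028).
1 April 2028 is a Saturday, so the first Sunday is April 2 and the fourth is April 23.
1 November 2028 is a Wednesday, so the first Sunday is November 5 and the fourth is November 26.
At the standard offset (UTC+05:30), 08:15 UTC + 5h30m = 13:45 Doride Isles standard time.
The standard-time date in Doride Isles, 14 April 2028, does not fall between 23 April and 26 November, so daylight saving is not in effect and Doride Isles is at UTC+05:30.
08:15 UTC + 5h30m = 13:45 Doride Isles.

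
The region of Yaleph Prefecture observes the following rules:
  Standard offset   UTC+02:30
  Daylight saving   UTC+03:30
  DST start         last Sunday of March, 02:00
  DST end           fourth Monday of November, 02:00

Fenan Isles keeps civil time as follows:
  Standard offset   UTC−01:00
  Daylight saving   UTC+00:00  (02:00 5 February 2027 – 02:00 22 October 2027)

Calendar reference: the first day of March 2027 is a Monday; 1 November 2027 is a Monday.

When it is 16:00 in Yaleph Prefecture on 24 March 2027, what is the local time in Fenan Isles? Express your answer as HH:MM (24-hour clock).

13:30

1 March 2027 is a Monday, so Sundays fall on 7, 14, 21, 28; the last is March 28.
1 November 2027 is a Monday, so the first Monday is November 1 and the fourth is November 22.
24 March 2027 is outside the daylight-saving period (28 March – 22 November), so Yaleph Prefecture is on standard time, UTC+02:30.
16:00 Yaleph Prefecture − 2h30m = 13:30 UTC.
At the standard offset (UTC−01:00), 13:30 UTC − 1h = 12:30 Fenan Isles standard time.
The standard-time date in Fenan Isles, 24 March 2027, falls between 5 February and 22 October, so daylight saving is in effect and Fenan Isles is at UTC+00:00.
13:30 UTC + 0h = 13:30 Fenan Isles.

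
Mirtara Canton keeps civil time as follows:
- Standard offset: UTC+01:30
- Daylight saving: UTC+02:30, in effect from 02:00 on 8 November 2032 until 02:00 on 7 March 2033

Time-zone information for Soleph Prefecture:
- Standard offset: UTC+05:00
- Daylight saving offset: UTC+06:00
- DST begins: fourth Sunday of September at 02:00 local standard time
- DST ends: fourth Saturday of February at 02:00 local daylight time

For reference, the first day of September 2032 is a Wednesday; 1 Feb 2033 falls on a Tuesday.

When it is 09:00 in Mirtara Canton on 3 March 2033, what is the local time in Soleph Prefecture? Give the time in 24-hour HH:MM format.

Daylight saving runs 8 November 2032 – 7 March 2033; 3 March 2033 is inside that window, so Mirtara Canton is at UTC+02:30.
09:00 Mirtara Canton − 2h30m = 06:30 UTC.
1 September 2032 is a Wednesday, so the first Sunday is September 5 and the fourth is September 26.
1 February 2033 is a Tuesday, so the first Saturday is February 5 and the fourth is February 26.
At the standard offset (UTC+05:00), 06:30 UTC + 5h = 11:30 Soleph Prefecture standard time.
The standard-time date in Soleph Prefecture, 3 March 2033, does not fall between 26 September 2032 and 26 February 2033, so daylight saving is not in effect and Soleph Prefecture is at UTC+05:00.
06:30 UTC + 5h = 11:30 Soleph Prefecture.

11:30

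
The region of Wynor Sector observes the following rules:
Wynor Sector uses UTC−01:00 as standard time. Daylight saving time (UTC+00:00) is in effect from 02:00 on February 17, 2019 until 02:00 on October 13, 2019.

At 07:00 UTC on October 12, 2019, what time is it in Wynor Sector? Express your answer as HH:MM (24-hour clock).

At the standard offset (UTC−01:00), 07:00 UTC − 1h = 06:00 Wynor Sector standard time.
Daylight saving runs 17 February – 13 October; the standard-time date in Wynor Sector, October 12, 2019, is inside that window, so Wynor Sector is at UTC+00:00.
07:00 UTC + 0h = 07:00 local.

07:00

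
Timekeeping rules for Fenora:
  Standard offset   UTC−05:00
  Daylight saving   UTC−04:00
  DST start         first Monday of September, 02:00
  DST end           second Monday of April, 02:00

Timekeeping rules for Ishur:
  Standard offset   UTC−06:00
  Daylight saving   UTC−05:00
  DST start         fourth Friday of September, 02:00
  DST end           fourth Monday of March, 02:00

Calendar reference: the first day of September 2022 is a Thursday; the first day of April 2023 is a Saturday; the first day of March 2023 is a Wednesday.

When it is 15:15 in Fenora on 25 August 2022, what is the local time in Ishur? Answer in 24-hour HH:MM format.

1 September 2022 is a Thursday, so the first Monday is September 5.
1 April 2023 is a Saturday, so the first Monday is April 3 and the second is April 10.
25 August 2022 is outside the daylight-saving period (5 September 2022 – 10 April 2023), so Fenora is on standard time, UTC−05:00.
15:15 Fenora + 5h = 20:15 UTC.
1 September 2022 is a Thursday, so the first Friday is September 2 and the fourth is September 23.
1 March 2023 is a Wednesday, so the first Monday is March 6 and the fourth is March 27.
At the standard offset (UTC−06:00), 20:15 UTC − 6h = 14:15 Ishur standard time.
Daylight saving runs 23 September 2022 – 27 March 2023; the standard-time date in Ishur, 25 August 2022, is outside that window, so Ishur is on standard time at UTC−06:00.
20:15 UTC − 6h = 14:15 Ishur.

14:15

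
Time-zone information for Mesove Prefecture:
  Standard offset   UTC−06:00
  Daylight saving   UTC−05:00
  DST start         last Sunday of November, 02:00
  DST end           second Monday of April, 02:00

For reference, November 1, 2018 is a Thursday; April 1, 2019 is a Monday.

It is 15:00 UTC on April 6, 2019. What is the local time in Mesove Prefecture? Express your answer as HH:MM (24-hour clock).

1 November 2018 is a Thursday, so Sundays fall on 4, 11, 18, 25; the last is November 25.
1 April 2019 is a Monday, so the first Monday is April 1 and the second is April 8.
At the standard offset (UTC−06:00), 15:00 UTC − 6h = 09:00 Mesove Prefecture standard time.
The standard-time date in Mesove Prefecture, April 6, 2019, falls between 25 November 2018 and 8 April 2019, so daylight saving is in effect and Mesove Prefecture is at UTC−05:00.
15:00 UTC − 5h = 10:00 local.

10:00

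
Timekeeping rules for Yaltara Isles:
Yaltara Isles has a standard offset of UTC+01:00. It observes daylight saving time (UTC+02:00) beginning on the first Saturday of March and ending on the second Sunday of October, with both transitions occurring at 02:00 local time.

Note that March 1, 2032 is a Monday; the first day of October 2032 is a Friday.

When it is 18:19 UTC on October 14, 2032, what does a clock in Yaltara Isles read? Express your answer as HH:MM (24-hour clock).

19:19

1 March 2032 is a Monday, so the first Saturday is March 6.
1 October 2032 is a Friday, so the first Sunday is October 3 and the second is October 10.
At the standard offset (UTC+01:00), 18:19 UTC + 1h = 19:19 Yaltara Isles standard time.
Daylight saving runs 6 March – 10 October; the standard-time date in Yaltara Isles, October 14, 2032, is outside that window, so Yaltara Isles is on standard time at UTC+01:00.
18:19 UTC + 1h = 19:19 local.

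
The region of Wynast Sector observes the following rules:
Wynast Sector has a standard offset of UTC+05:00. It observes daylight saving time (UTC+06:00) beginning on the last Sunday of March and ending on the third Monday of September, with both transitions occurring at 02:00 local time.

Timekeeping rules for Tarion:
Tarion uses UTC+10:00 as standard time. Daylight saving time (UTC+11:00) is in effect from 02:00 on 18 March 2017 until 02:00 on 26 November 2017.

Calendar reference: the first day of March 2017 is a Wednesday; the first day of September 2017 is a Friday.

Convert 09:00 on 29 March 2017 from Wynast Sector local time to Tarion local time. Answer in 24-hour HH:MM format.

1 March 2017 is a Wednesday, so Sundays fall on 5, 12, 19, 26; the last is March 26.
1 September 2017 is a Friday, so the first Monday is September 4 and the third is September 18.
29 March 2017 falls between 26 March and 18 September, so daylight saving is in effect and Wynast Sector is at UTC+06:00.
09:00 Wynast Sector − 6h = 03:00 UTC.
At the standard offset (UTC+10:00), 03:00 UTC + 10h = 13:00 Tarion standard time.
The standard-time date in Tarion, 29 March 2017, falls between 18 March and 26 November, so daylight saving is in effect and Tarion is at UTC+11:00.
03:00 UTC + 11h = 14:00 Tarion.

14:00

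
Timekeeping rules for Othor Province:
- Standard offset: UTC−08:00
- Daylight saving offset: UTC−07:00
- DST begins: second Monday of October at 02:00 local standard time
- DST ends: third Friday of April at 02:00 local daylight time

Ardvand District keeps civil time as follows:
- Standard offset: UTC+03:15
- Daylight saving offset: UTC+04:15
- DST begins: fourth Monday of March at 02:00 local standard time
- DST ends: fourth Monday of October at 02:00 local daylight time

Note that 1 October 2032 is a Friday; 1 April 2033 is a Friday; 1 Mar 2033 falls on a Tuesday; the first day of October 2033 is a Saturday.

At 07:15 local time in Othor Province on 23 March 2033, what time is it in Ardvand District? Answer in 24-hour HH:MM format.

1 October 2032 is a Friday, so the first Monday is October 4 and the second is October 11.
1 April 2033 is a Friday, so the first Friday is April 1 and the third is April 15.
23 March 2033 falls between 11 October 2032 and 15 April 2033, so daylight saving is in effect and Othor Province is at UTC−07:00.
07:15 Othor Province + 7h = 14:15 UTC.
1 March 2033 is a Tuesday, so the first Monday is March 7 and the fourth is March 28.
1 October 2033 is a Saturday, so the first Monday is October 3 and the fourth is October 24.
At the standard offset (UTC+03:15), 14:15 UTC + 3h15m = 17:30 Ardvand District standard time.
Daylight saving runs 28 March – 24 October; the standard-time date in Ardvand District, 23 March 2033, is outside that window, so Ardvand District is on standard time at UTC+03:15.
14:15 UTC + 3h15m = 17:30 Ardvand District.

17:30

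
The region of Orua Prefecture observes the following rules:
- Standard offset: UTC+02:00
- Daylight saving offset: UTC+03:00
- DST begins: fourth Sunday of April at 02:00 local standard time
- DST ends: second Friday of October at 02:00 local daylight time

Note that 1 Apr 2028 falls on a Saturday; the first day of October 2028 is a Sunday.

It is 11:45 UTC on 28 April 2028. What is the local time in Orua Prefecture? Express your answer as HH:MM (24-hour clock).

1 April 2028 is a Saturday, so the first Sunday is April 2 and the fourth is April 23.
1 October 2028 is a Sunday, so the first Friday is October 6 and the second is October 13.
At the standard offset (UTC+02:00), 11:45 UTC + 2h = 13:45 Orua Prefecture standard time.
Daylight saving runs 23 April – 13 October; the standard-time date in Orua Prefecture, 28 April 2028, is inside that window, so Orua Prefecture is at UTC+03:00.
11:45 UTC + 3h = 14:45 local.

14:45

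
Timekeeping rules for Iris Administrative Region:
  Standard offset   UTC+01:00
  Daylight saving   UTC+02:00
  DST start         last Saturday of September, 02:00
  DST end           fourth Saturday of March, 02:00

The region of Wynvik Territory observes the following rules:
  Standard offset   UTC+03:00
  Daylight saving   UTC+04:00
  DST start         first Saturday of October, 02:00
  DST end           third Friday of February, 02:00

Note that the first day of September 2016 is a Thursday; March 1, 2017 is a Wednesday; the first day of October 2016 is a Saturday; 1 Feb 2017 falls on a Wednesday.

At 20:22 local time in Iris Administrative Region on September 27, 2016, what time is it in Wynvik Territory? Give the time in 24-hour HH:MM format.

21:22

1 September 2016 is a Thursday, so Saturdays fall on 3, 10, 17, 24; the last is September 24.
1 March 2017 is a Wednesday, so the first Saturday is March 4 and the fourth is March 25.
Daylight saving runs 24 September 2016 – 25 March 2017; September 27, 2016 is inside that window, so Iris Administrative Region is at UTC+02:00.
20:22 Iris Administrative Region − 2h = 18:22 UTC.
1 October 2016 is a Saturday, so the first Saturday is October 1.
1 February 2017 is a Wednesday, so the first Friday is February 3 and the third is February 17.
At the standard offset (UTC+03:00), 18:22 UTC + 3h = 21:22 Wynvik Territory standard time.
Daylight saving runs 1 October 2016 – 17 February 2017; the standard-time date in Wynvik Territory, September 27, 2016, is outside that window, so Wynvik Territory is on standard time at UTC+03:00.
18:22 UTC + 3h = 21:22 Wynvik Territory.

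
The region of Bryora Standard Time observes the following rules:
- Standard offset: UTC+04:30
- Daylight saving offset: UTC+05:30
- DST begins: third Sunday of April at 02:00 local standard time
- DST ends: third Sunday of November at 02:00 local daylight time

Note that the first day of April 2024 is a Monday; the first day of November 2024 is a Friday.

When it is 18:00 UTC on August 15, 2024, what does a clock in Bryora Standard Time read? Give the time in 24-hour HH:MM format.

23:30

1 April 2024 is a Monday, so the first Sunday is April 7 and the third is April 21.
1 November 2024 is a Friday, so the first Sunday is November 3 and the third is November 17.
At the standard offset (UTC+04:30), 18:00 UTC + 4h30m = 22:30 Bryora Standard Time standard time.
The standard-time date in Bryora Standard Time, August 15, 2024, lies within the daylight-saving period (21 April – 17 November), so Bryora Standard Time is on daylight time, UTC+05:30.
18:00 UTC + 5h30m = 23:30 local.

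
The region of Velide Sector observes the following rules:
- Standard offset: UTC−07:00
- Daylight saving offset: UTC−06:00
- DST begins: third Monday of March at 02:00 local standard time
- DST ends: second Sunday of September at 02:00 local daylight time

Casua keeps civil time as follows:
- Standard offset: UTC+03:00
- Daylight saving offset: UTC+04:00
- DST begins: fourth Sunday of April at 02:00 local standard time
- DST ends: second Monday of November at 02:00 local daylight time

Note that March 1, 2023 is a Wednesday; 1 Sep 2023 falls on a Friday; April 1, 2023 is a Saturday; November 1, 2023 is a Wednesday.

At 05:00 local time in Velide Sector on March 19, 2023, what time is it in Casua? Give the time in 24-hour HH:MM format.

15:00

1 March 2023 is a Wednesday, so the first Monday is March 6 and the third is March 20.
1 September 2023 is a Friday, so the first Sunday is September 3 and the second is September 10.
Daylight saving runs 20 March – 10 September; March 19, 2023 is outside that window, so Velide Sector is on standard time at UTC−07:00.
05:00 Velide Sector + 7h = 12:00 UTC.
1 April 2023 is a Saturday, so the first Sunday is April 2 and the fourth is April 23.
1 November 2023 is a Wednesday, so the first Monday is November 6 and the second is November 13.
At the standard offset (UTC+03:00), 12:00 UTC + 3h = 15:00 Casua standard time.
Daylight saving runs 23 April – 13 November; the standard-time date in Casua, March 19, 2023, is outside that window, so Casua is on standard time at UTC+03:00.
12:00 UTC + 3h = 15:00 Casua.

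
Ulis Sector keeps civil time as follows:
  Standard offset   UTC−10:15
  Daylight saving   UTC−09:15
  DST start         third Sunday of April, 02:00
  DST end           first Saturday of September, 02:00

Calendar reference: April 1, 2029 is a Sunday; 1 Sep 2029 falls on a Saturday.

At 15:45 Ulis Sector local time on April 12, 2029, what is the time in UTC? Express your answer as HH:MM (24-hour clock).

1 April 2029 is a Sunday, so the first Sunday is April 1 and the third is April 15.
1 September 2029 is a Saturday, so the first Saturday is September 1.
April 12, 2029 is outside the daylight-saving period (15 April – 1 September), so Ulis Sector is on standard time, UTC−10:15.
15:45 local + 10h15m = 02:00 UTC (rolling into the next day, 13 April 2029).

02:00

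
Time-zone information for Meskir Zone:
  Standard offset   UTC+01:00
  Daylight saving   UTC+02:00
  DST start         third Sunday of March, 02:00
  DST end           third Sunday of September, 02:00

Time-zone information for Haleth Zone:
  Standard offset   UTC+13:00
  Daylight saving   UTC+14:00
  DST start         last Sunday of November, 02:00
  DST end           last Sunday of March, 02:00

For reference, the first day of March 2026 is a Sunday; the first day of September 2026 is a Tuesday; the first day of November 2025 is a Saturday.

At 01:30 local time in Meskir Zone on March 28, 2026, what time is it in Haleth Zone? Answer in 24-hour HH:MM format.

13:30

1 March 2026 is a Sunday, so the first Sunday is March 1 and the third is March 15.
1 September 2026 is a Tuesday, so the first Sunday is September 6 and the third is September 20.
Daylight saving runs 15 March – 20 September; March 28, 2026 is inside that window, so Meskir Zone is at UTC+02:00.
01:30 Meskir Zone − 2h = 23:30 UTC (rolling into the previous day, 27 March 2026).
1 November 2025 is a Saturday, so Sundays fall on 2, 9, 16, 23, 30; the last is November 30.
1 March 2026 is a Sunday, so Sundays fall on 1, 8, 15, 22, 29; the last is March 29.
At the standard offset (UTC+13:00), 23:30 UTC + 13h = 12:30 Haleth Zone standard time (rolling into the next day, 28 March 2026).
The standard-time date in Haleth Zone, March 28, 2026, lies within the daylight-saving period (30 November 2025 – 29 March 2026), so Haleth Zone is on daylight time, UTC+14:00.
23:30 UTC + 14h = 13:30 Haleth Zone (rolling into the next day, 28 March 2026).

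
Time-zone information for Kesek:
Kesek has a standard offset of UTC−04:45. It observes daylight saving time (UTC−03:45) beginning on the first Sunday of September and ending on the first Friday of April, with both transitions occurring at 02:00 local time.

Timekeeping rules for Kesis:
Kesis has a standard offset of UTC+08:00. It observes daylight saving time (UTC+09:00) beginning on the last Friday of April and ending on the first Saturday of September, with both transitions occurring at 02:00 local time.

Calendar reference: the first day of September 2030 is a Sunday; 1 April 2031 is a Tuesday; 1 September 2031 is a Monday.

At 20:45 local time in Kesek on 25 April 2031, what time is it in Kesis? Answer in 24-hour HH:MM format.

10:30

1 September 2030 is a Sunday, so the first Sunday is September 1.
1 April 2031 is a Tuesday, so the first Friday is April 4.
Daylight saving runs 1 September 2030 – 4 April 2031; 25 April 2031 is outside that window, so Kesek is on standard time at UTC−04:45.
20:45 Kesek + 4h45m = 01:30 UTC (rolling into the next day, 26 April 2031).
1 April 2031 is a Tuesday, so Fridays fall on 4, 11, 18, 25; the last is April 25.
1 September 2031 is a Monday, so the first Saturday is September 6.
At the standard offset (UTC+08:00), 01:30 UTC + 8h = 09:30 Kesis standard time.
The standard-time date in Kesis, 26 April 2031, lies within the daylight-saving period (25 April – 6 September), so Kesis is on daylight time, UTC+09:00.
01:30 UTC + 9h = 10:30 Kesis.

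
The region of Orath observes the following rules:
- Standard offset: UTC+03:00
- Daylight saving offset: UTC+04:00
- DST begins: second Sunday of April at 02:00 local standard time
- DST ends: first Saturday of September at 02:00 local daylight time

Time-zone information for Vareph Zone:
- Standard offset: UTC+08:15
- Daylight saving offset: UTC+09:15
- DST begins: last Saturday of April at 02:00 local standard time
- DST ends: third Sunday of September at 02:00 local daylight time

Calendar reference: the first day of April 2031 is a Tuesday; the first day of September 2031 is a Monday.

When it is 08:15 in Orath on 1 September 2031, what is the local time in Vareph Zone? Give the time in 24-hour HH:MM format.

13:30

1 April 2031 is a Tuesday, so the first Sunday is April 6 and the second is April 13.
1 September 2031 is a Monday, so the first Saturday is September 6.
1 September 2031 falls between 13 April and 6 September, so daylight saving is in effect and Orath is at UTC+04:00.
08:15 Orath − 4h = 04:15 UTC.
1 April 2031 is a Tuesday, so Saturdays fall on 5, 12, 19, 26; the last is April 26.
1 September 2031 is a Monday, so the first Sunday is September 7 and the third is September 21.
At the standard offset (UTC+08:15), 04:15 UTC + 8h15m = 12:30 Vareph Zone standard time.
The standard-time date in Vareph Zone, 1 September 2031, lies within the daylight-saving period (26 April – 21 September), so Vareph Zone is on daylight time, UTC+09:15.
04:15 UTC + 9h15m = 13:30 Vareph Zone.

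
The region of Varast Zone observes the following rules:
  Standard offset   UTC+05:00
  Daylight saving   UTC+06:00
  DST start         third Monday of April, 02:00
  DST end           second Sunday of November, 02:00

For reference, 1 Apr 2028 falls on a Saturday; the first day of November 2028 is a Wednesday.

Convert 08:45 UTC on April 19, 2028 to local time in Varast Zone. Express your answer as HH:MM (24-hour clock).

1 April 2028 is a Saturday, so the first Monday is April 3 and the third is April 17.
1 November 2028 is a Wednesday, so the first Sunday is November 5 and the second is November 12.
At the standard offset (UTC+05:00), 08:45 UTC + 5h = 13:45 Varast Zone standard time.
Daylight saving runs 17 April – 12 November; the standard-time date in Varast Zone, April 19, 2028, is inside that window, so Varast Zone is at UTC+06:00.
08:45 UTC + 6h = 14:45 local.

14:45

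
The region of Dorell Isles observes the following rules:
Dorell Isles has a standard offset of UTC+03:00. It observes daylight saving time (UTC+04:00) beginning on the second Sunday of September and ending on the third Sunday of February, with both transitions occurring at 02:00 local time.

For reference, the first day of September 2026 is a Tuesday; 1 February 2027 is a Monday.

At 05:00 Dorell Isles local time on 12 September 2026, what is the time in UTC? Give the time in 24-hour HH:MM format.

1 September 2026 is a Tuesday, so the first Sunday is September 6 and the second is September 13.
1 February 2027 is a Monday, so the first Sunday is February 7 and the third is February 21.
Daylight saving runs 13 September 2026 – 21 February 2027; 12 September 2026 is outside that window, so Dorell Isles is on standard time at UTC+03:00.
05:00 local − 3h = 02:00 UTC.

02:00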